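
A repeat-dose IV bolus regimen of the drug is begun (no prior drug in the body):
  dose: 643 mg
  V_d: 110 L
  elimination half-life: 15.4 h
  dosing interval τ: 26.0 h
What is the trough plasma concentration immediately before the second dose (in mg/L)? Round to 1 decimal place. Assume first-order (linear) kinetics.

C₀ per dose = Dose / Vd = 643 / 110 = 5.845 mg/L
k = ln2 / t½ = 0.693147 / 15.4 = 0.04501 h⁻¹
Fraction remaining after one interval: r = e^(−kτ) = e^(−0.04501 × 26.0) = 0.3103
Before dose 2, 1 dose has been given (aged 1τ).
C_trough = C₀ × r = 5.845 × 0.3103 = 1.814 mg/L

1.8 mg/L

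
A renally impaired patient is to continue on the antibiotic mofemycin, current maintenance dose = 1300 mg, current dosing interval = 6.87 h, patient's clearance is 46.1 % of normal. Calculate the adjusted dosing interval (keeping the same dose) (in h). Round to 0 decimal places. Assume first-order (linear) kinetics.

15 h

To keep the same average steady-state level, dosing rate must scale with clearance.
CL ratio = 46.1 / 100 = 0.4610
New interval (same dose) = 6.87 / 0.4610 = 14.90 h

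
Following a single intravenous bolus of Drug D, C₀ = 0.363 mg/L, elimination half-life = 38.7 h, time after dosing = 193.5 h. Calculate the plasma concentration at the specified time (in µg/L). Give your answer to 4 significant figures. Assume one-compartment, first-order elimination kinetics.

11.34 µg/L

k = ln2 / t½ = 0.693147 / 38.7 = 0.01791 h⁻¹
t / t½ = 193.5 / 38.7 = 5 half-lives
C = C₀ × (1/2)^5 = 0.3630 × 0.03125 = 0.01134 mg/L
Convert: 0.01134 mg/L × 1000 = 11.34 µg/L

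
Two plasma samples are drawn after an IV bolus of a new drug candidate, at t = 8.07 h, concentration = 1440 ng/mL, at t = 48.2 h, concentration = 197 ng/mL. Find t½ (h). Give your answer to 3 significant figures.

14.0 h

k = ln(C₁/C₂) / (t₂ − t₁) = ln(1440/197) / (48.2 − 8.07)
  = 1.989 / 40.13 = 0.04956 h⁻¹
t½ = ln2 / k = 0.693147 / 0.04956 = 13.99 h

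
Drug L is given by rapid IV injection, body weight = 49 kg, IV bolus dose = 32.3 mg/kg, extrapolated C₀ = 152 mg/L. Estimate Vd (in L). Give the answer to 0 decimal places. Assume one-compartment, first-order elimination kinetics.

Dose = 32.3 × 49 = 1583 mg
Vd = Dose / C₀ = 1583 / 152 = 10.41 L

10 L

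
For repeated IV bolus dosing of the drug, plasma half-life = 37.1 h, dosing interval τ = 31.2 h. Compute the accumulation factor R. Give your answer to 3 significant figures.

2.26

k = ln2 / t½ = 0.693147 / 37.1 = 0.01868 h⁻¹
e^(−kτ) = e^(−0.01868 × 31.2) = 0.5583
Accumulation ratio R = 1 / (1 − e^(−kτ)) = 1 / (1 − 0.5583) = 2.264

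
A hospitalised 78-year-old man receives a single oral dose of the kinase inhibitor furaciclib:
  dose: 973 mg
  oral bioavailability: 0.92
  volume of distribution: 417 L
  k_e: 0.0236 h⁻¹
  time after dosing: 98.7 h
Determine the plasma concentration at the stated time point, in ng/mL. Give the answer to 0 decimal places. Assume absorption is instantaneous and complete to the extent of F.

209 ng/mL

Amount reaching circulation = F × Dose = 0.92 × 973.0 = 895.2 mg
C₀ = F·Dose / Vd = 895.2 / 417 = 2.147 mg/L
C = C₀ · e^(−k·t) = 2.147 × e^(−0.02360 × 98.7)
  = 2.147 × 0.09736 = 0.2090 mg/L
Convert: 0.2090 mg/L × 1000 = 209.0 ng/mL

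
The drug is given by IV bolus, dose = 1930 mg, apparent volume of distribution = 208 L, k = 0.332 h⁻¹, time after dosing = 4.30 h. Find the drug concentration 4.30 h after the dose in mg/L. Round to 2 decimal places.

C₀ = Dose / Vd = 1930 / 208 = 9.279 mg/L
C = C₀ · e^(−k·t) = 9.279 × e^(−0.3320 × 4.30)
  = 9.279 × 0.2399 = 2.226 mg/L

2.23 mg/L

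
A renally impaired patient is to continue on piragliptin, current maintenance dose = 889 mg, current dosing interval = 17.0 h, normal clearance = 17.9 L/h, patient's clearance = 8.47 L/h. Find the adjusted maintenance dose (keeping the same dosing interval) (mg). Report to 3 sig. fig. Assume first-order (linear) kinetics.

421 mg

To keep the same average steady-state level, dosing rate must scale with clearance.
CL ratio = 8.47 / 17.9 = 0.4732
New dose (same interval) = 889 × 0.4732 = 420.7 mg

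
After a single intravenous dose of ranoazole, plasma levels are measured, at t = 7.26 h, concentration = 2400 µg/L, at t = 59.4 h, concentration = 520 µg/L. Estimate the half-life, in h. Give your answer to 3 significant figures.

k = ln(C₁/C₂) / (t₂ − t₁) = ln(2400/520) / (59.4 − 7.26)
  = 1.529 / 52.14 = 0.02932 h⁻¹
t½ = ln2 / k = 0.693147 / 0.02932 = 23.64 h

23.6 h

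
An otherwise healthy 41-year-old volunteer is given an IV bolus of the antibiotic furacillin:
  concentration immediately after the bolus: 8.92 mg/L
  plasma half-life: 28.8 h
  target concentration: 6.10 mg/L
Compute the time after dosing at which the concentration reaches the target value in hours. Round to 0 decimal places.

k = ln2 / t½ = 0.693147 / 28.8 = 0.02407 h⁻¹
t = ln(C₀ / C) / k = ln(8.920 / 6.10) / 0.02407
  = ln(1.462) / 0.02407 = 0.3798 / 0.02407 = 15.78 h

16 h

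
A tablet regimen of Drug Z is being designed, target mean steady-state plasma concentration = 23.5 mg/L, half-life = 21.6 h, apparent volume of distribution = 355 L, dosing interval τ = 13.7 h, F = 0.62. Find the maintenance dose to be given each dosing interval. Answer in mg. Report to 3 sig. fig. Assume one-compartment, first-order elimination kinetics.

k = ln2 / t½ = 0.693147 / 21.6 = 0.03209 h⁻¹
CL = k × Vd = 0.03209 × 355 = 11.39 L/h
At steady state, F × (Dose/τ) = Css × CL.
Dose = Css × CL × τ / F = 23.5 × 11.39 × 13.7 / 0.62 = 5915 mg

5920 mg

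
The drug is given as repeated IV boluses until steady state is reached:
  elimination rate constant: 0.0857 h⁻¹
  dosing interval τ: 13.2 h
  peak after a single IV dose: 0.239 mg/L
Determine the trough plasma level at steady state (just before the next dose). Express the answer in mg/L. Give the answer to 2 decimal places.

0.11 mg/L

e^(−kτ) = e^(−0.08570 × 13.2) = 0.3226
Accumulation ratio R = 1 / (1 − e^(−kτ)) = 1 / (1 − 0.3226) = 1.476
Steady-state trough = C₀ × R × e^(−kτ) = 0.239 × 1.476 × 0.3226 = 0.1138 mg/L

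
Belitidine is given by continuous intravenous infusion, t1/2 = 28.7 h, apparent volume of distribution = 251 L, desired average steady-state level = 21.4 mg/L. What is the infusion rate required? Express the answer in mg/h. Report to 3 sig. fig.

k = ln2 / t½ = 0.693147 / 28.7 = 0.02415 h⁻¹
CL = k × Vd = 0.02415 × 251 = 6.062 L/h
At steady state, infusion rate R₀ = Css × CL = 21.4 × 6.062 = 129.7 mg/h

130 mg/h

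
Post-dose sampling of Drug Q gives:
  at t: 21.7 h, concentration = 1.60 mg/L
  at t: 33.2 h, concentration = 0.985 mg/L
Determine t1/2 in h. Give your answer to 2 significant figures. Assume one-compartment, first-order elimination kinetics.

16 h

k = ln(C₁/C₂) / (t₂ − t₁) = ln(1.60/0.985) / (33.2 − 21.7)
  = 0.4851 / 11.50 = 0.04218 h⁻¹
t½ = ln2 / k = 0.693147 / 0.04218 = 16.43 h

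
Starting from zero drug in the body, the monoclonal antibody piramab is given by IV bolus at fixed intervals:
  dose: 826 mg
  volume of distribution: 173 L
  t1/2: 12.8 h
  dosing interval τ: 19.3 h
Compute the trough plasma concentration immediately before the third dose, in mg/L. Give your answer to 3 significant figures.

2.27 mg/L

C₀ per dose = Dose / Vd = 826 / 173 = 4.775 mg/L
k = ln2 / t½ = 0.693147 / 12.8 = 0.05415 h⁻¹
Fraction remaining after one interval: r = e^(−kτ) = e^(−0.05415 × 19.3) = 0.3517
Before dose 3, 2 doses have been given (aged 1τ, 2τ).
C_trough = C₀ × (r + r²) = 4.775 × (0.3517 + 0.1237) = 2.270 mg/L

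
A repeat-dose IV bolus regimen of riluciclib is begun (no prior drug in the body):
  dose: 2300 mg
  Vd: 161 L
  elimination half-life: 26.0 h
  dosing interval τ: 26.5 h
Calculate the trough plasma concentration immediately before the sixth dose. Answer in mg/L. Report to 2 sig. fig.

C₀ per dose = Dose / Vd = 2300 / 161 = 14.29 mg/L
k = ln2 / t½ = 0.693147 / 26.0 = 0.02666 h⁻¹
Fraction remaining after one interval: r = e^(−kτ) = e^(−0.02666 × 26.5) = 0.4934
Before dose 6, 5 doses have been given (aged 1τ, 2τ, 3τ, 4τ, 5τ).
C_trough = C₀ × (r + r² + … + r^5) = C₀ × r(1−r^5)/(1−r)
        = 14.29 × 0.4934 × (1 − 0.02924) / (1 − 0.4934) = 13.51 mg/L

14 mg/L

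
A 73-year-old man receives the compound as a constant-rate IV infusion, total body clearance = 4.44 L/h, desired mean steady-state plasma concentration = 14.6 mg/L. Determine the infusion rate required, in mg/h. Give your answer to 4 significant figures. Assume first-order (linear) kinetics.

At steady state, infusion rate R₀ = Css × CL = 14.6 × 4.440 = 64.82 mg/h

64.82 mg/h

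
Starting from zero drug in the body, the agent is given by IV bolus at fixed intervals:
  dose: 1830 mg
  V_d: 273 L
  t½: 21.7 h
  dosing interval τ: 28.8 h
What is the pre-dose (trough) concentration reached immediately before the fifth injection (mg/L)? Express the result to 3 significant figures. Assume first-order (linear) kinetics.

C₀ per dose = Dose / Vd = 1830 / 273 = 6.703 mg/L
k = ln2 / t½ = 0.693147 / 21.7 = 0.03194 h⁻¹
Fraction remaining after one interval: r = e^(−kτ) = e^(−0.03194 × 28.8) = 0.3986
Before dose 5, 4 doses have been given (aged 1τ, 2τ, 3τ, 4τ).
C_trough = C₀ × (r + r² + … + r^4) = C₀ × r(1−r^4)/(1−r)
        = 6.703 × 0.3986 × (1 − 0.02524) / (1 − 0.3986) = 4.331 mg/L

4.33 mg/L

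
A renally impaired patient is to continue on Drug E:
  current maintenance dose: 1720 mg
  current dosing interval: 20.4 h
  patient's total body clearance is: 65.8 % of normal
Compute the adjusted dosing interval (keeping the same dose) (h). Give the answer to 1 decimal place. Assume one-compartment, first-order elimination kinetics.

31.0 h

To keep the same average steady-state level, dosing rate must scale with clearance.
CL ratio = 65.8 / 100 = 0.6580
New interval (same dose) = 20.4 / 0.6580 = 31.00 h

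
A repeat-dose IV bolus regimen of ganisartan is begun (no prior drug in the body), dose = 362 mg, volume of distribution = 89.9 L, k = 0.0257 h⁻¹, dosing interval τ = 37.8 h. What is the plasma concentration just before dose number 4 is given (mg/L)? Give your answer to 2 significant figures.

C₀ per dose = Dose / Vd = 362 / 89.9 = 4.027 mg/L
Fraction remaining after one interval: r = e^(−kτ) = e^(−0.02570 × 37.8) = 0.3785
Before dose 4, 3 doses have been given (aged 1τ, 2τ, 3τ).
C_trough = C₀ × (r + r² + … + r^3) = C₀ × r(1−r^3)/(1−r)
        = 4.027 × 0.3785 × (1 − 0.05422) / (1 − 0.3785) = 2.320 mg/L

2.3 mg/L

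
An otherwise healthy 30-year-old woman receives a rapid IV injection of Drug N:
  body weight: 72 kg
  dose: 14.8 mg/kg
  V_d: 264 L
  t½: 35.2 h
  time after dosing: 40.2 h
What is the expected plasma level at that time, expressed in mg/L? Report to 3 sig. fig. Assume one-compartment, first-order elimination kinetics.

1.83 mg/L

Total dose = 14.8 × 72 = 1066 mg
C₀ = Dose / Vd = 1066 / 264 = 4.038 mg/L
k = ln2 / t½ = 0.693147 / 35.2 = 0.01969 h⁻¹
C = C₀ · e^(−k·t) = 4.038 × e^(−0.01969 × 40.2)
  = 4.038 × 0.4531 = 1.830 mg/L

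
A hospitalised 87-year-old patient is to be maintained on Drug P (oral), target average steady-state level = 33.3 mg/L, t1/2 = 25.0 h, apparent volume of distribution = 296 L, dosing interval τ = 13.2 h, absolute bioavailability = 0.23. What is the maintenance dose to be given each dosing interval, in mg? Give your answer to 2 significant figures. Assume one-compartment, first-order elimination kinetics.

16000 mg

k = ln2 / t½ = 0.693147 / 25.0 = 0.02773 h⁻¹
CL = k × Vd = 0.02773 × 296 = 8.208 L/h
At steady state, F × (Dose/τ) = Css × CL.
Dose = Css × CL × τ / F = 33.3 × 8.208 × 13.2 / 0.23 = 15690 mg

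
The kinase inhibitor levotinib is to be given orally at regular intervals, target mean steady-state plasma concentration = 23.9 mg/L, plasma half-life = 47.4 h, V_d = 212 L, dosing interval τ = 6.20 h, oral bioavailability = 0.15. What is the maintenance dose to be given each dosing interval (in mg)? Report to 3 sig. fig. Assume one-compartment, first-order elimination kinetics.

k = ln2 / t½ = 0.693147 / 47.4 = 0.01462 h⁻¹
CL = k × Vd = 0.01462 × 212 = 3.099 L/h
At steady state, F × (Dose/τ) = Css × CL.
Dose = Css × CL × τ / F = 23.9 × 3.099 × 6.20 / 0.15 = 3061 mg

3060 mg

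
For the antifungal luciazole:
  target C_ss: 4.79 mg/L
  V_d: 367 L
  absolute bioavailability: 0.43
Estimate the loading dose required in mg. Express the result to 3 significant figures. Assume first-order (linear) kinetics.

4090 mg

LD = Css × Vd / F = 4.79 × 367 / 0.43 = 4088 mg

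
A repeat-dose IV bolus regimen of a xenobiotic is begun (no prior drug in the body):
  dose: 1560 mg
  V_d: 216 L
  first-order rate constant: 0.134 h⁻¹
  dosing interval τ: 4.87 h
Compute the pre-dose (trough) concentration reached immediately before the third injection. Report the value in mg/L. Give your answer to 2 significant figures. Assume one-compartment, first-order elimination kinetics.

5.7 mg/L

C₀ per dose = Dose / Vd = 1560 / 216 = 7.222 mg/L
Fraction remaining after one interval: r = e^(−kτ) = e^(−0.1340 × 4.87) = 0.5207
Before dose 3, 2 doses have been given (aged 1τ, 2τ).
C_trough = C₀ × (r + r²) = 7.222 × (0.5207 + 0.2711) = 5.718 mg/L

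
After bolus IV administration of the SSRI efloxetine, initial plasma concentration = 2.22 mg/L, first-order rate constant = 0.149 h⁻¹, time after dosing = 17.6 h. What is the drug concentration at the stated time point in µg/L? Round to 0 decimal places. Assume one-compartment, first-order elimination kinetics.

C = C₀ · e^(−k·t) = 2.220 × e^(−0.1490 × 17.6)
  = 2.220 × 0.07263 = 0.1612 mg/L
Convert: 0.1612 mg/L × 1000 = 161.2 µg/L

161 µg/L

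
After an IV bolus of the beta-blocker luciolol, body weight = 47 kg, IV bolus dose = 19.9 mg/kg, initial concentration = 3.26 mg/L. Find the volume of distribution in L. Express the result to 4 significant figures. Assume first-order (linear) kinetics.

286.9 L

Dose = 19.9 × 47 = 935.3 mg
Vd = Dose / C₀ = 935.3 / 3.26 = 286.9 L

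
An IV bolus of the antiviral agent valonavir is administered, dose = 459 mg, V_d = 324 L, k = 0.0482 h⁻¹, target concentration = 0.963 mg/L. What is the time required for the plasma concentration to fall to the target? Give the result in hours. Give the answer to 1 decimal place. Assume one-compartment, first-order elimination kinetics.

8.0 h

C₀ = Dose / Vd = 459.0 / 324 = 1.417 mg/L
t = ln(C₀ / C) / k = ln(1.417 / 0.963) / 0.04820
  = ln(1.471) / 0.04820 = 0.3859 / 0.04820 = 8.006 h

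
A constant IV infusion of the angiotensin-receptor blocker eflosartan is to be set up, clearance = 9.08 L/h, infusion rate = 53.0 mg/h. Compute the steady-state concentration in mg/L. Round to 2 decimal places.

At steady state Css = R₀ / CL = 53.0 / 9.080 = 5.837 mg/L

5.84 mg/L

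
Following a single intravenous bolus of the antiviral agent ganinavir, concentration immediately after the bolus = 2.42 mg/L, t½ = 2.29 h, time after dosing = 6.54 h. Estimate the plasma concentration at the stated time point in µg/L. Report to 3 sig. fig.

334 µg/L

k = ln2 / t½ = 0.693147 / 2.29 = 0.3027 h⁻¹
C = C₀ · e^(−k·t) = 2.420 × e^(−0.3027 × 6.54)
  = 2.420 × 0.1381 = 0.3342 mg/L
Convert: 0.3342 mg/L × 1000 = 334.2 µg/L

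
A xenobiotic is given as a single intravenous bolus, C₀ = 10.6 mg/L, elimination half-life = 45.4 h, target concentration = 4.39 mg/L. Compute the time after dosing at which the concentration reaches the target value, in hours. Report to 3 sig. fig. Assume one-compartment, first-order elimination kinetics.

k = ln2 / t½ = 0.693147 / 45.4 = 0.01527 h⁻¹
t = ln(C₀ / C) / k = ln(10.60 / 4.39) / 0.01527
  = ln(2.415) / 0.01527 = 0.8817 / 0.01527 = 57.74 h

57.7 h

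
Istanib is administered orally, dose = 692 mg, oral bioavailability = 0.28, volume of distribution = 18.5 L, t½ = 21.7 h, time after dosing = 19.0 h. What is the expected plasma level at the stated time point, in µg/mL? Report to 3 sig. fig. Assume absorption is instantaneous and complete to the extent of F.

5.71 µg/mL

Amount reaching circulation = F × Dose = 0.28 × 692.0 = 193.8 mg
C₀ = F·Dose / Vd = 193.8 / 18.5 = 10.48 mg/L
k = ln2 / t½ = 0.693147 / 21.7 = 0.03194 h⁻¹
C = C₀ · e^(−k·t) = 10.48 × e^(−0.03194 × 19.0)
  = 10.48 × 0.5451 = 5.713 mg/L
(5.713 mg/L = 5.713 µg/mL)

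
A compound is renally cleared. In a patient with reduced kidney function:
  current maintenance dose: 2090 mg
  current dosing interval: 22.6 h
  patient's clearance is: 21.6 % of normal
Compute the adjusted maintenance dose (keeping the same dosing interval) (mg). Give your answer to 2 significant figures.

450 mg

To keep the same average steady-state level, dosing rate must scale with clearance.
CL ratio = 21.6 / 100 = 0.2160
New dose (same interval) = 2090 × 0.2160 = 451.4 mg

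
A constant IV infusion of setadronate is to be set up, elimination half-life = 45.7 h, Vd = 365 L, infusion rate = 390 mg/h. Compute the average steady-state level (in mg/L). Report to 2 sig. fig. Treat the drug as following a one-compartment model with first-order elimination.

k = ln2 / t½ = 0.693147 / 45.7 = 0.01517 h⁻¹
CL = k × Vd = 0.01517 × 365 = 5.537 L/h
At steady state Css = R₀ / CL = 390 / 5.537 = 70.44 mg/L

70 mg/L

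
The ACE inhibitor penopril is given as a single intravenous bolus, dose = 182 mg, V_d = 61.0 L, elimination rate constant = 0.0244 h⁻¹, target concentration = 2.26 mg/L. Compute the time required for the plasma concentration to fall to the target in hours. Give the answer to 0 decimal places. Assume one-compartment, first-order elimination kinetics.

11 h

C₀ = Dose / Vd = 182.0 / 61.0 = 2.984 mg/L
t = ln(C₀ / C) / k = ln(2.984 / 2.26) / 0.02440
  = ln(1.320) / 0.02440 = 0.2776 / 0.02440 = 11.38 h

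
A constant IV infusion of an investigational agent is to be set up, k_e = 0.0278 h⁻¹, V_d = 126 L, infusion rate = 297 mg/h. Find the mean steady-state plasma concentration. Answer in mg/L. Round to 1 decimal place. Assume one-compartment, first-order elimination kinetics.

CL = k × Vd = 0.02780 × 126 = 3.503 L/h
At steady state Css = R₀ / CL = 297 / 3.503 = 84.78 mg/L

84.8 mg/L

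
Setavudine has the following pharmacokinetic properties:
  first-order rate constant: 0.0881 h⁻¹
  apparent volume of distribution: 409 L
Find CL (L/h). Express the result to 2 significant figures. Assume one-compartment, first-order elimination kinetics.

CL = k × Vd = 0.0881 × 409 = 36.03 L/h

36 L/h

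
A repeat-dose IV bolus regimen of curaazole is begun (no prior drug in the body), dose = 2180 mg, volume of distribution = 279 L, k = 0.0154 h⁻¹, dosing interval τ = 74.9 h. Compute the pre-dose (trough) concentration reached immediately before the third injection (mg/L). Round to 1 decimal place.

3.2 mg/L

C₀ per dose = Dose / Vd = 2180 / 279 = 7.814 mg/L
Fraction remaining after one interval: r = e^(−kτ) = e^(−0.01540 × 74.9) = 0.3155
Before dose 3, 2 doses have been given (aged 1τ, 2τ).
C_trough = C₀ × (r + r²) = 7.814 × (0.3155 + 0.09954) = 3.243 mg/L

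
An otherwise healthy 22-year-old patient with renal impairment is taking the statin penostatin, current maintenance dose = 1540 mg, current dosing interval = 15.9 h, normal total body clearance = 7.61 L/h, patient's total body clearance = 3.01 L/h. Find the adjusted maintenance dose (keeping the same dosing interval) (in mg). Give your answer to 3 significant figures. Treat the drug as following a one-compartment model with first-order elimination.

To keep the same average steady-state level, dosing rate must scale with clearance.
CL ratio = 3.01 / 7.61 = 0.3955
New dose (same interval) = 1540 × 0.3955 = 609.1 mg

609 mg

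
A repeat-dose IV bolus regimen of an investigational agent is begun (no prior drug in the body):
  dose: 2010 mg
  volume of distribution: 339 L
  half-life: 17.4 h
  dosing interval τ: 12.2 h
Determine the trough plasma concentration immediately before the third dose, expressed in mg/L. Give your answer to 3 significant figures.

5.89 mg/L

C₀ per dose = Dose / Vd = 2010 / 339 = 5.929 mg/L
k = ln2 / t½ = 0.693147 / 17.4 = 0.03984 h⁻¹
Fraction remaining after one interval: r = e^(−kτ) = e^(−0.03984 × 12.2) = 0.6151
Before dose 3, 2 doses have been given (aged 1τ, 2τ).
C_trough = C₀ × (r + r²) = 5.929 × (0.6151 + 0.3783) = 5.890 mg/L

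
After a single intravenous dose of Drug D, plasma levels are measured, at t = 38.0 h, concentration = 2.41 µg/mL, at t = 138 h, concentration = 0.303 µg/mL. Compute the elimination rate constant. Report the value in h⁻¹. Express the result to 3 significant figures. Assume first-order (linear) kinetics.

k = ln(C₁/C₂) / (t₂ − t₁) = ln(2.41/0.303) / (138 − 38.0)
  = 2.074 / 100.0 = 0.02074 h⁻¹

0.0207 h⁻¹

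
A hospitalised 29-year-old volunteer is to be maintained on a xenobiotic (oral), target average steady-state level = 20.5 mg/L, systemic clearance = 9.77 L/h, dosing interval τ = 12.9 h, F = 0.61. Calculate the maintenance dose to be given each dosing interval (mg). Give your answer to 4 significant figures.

4236 mg

At steady state, F × (Dose/τ) = Css × CL.
Dose = Css × CL × τ / F = 20.5 × 9.770 × 12.9 / 0.61 = 4236 mg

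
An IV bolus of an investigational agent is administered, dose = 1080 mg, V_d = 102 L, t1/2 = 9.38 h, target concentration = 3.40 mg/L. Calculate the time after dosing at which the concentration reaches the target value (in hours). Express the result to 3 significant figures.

C₀ = Dose / Vd = 1080 / 102 = 10.59 mg/L
k = ln2 / t½ = 0.693147 / 9.38 = 0.07390 h⁻¹
t = ln(C₀ / C) / k = ln(10.59 / 3.40) / 0.07390
  = ln(3.115) / 0.07390 = 1.136 / 0.07390 = 15.37 h

15.4 h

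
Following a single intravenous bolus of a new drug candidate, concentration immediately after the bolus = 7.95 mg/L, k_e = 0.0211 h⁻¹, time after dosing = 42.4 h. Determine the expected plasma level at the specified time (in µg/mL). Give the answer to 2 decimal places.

3.25 µg/mL

C = C₀ · e^(−k·t) = 7.950 × e^(−0.02110 × 42.4)
  = 7.950 × 0.4088 = 3.250 mg/L
(3.250 mg/L = 3.250 µg/mL)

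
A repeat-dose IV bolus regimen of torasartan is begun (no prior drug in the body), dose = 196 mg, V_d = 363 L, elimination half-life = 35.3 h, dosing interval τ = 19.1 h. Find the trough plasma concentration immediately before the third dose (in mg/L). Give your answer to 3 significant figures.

0.626 mg/L

C₀ per dose = Dose / Vd = 196 / 363 = 0.5399 mg/L
k = ln2 / t½ = 0.693147 / 35.3 = 0.01964 h⁻¹
Fraction remaining after one interval: r = e^(−kτ) = e^(−0.01964 × 19.1) = 0.6872
Before dose 3, 2 doses have been given (aged 1τ, 2τ).
C_trough = C₀ × (r + r²) = 0.5399 × (0.6872 + 0.4722) = 0.6260 mg/L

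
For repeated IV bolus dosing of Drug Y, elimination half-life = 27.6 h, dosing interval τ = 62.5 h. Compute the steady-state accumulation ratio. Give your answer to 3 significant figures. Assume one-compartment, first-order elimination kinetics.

k = ln2 / t½ = 0.693147 / 27.6 = 0.02511 h⁻¹
e^(−kτ) = e^(−0.02511 × 62.5) = 0.2082
Accumulation ratio R = 1 / (1 − e^(−kτ)) = 1 / (1 − 0.2082) = 1.263

1.26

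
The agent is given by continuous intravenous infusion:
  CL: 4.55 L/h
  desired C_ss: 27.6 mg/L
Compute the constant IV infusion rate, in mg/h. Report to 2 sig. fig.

130 mg/h

At steady state, infusion rate R₀ = Css × CL = 27.6 × 4.550 = 125.6 mg/h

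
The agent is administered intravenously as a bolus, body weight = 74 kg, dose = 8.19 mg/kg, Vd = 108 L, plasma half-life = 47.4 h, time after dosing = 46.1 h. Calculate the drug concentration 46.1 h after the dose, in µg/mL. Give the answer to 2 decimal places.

Total dose = 8.19 × 74 = 606.1 mg
C₀ = Dose / Vd = 606.1 / 108 = 5.612 mg/L
k = ln2 / t½ = 0.693147 / 47.4 = 0.01462 h⁻¹
C = C₀ · e^(−k·t) = 5.612 × e^(−0.01462 × 46.1)
  = 5.612 × 0.5097 = 2.860 mg/L
(2.860 mg/L = 2.860 µg/mL)

2.86 µg/mL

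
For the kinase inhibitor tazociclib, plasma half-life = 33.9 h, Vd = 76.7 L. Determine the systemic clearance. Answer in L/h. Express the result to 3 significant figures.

1.57 L/h

k = ln2 / t½ = 0.693147 / 33.9 = 0.02045 h⁻¹
CL = k × Vd = 0.02045 × 76.7 = 1.569 L/h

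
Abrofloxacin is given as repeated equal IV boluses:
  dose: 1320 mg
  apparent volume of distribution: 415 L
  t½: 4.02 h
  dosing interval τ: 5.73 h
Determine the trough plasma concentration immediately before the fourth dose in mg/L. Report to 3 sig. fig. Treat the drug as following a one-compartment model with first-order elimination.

C₀ per dose = Dose / Vd = 1320 / 415 = 3.181 mg/L
k = ln2 / t½ = 0.693147 / 4.02 = 0.1724 h⁻¹
Fraction remaining after one interval: r = e^(−kτ) = e^(−0.1724 × 5.73) = 0.3724
Before dose 4, 3 doses have been given (aged 1τ, 2τ, 3τ).
C_trough = C₀ × (r + r² + … + r^3) = C₀ × r(1−r^3)/(1−r)
        = 3.181 × 0.3724 × (1 − 0.05165) / (1 − 0.3724) = 1.790 mg/L

1.79 mg/L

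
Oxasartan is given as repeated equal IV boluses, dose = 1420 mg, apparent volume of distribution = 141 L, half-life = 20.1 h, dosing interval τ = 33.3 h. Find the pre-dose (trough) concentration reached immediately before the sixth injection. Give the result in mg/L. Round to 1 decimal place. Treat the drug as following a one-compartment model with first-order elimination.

C₀ per dose = Dose / Vd = 1420 / 141 = 10.07 mg/L
k = ln2 / t½ = 0.693147 / 20.1 = 0.03448 h⁻¹
Fraction remaining after one interval: r = e^(−kτ) = e^(−0.03448 × 33.3) = 0.3172
Before dose 6, 5 doses have been given (aged 1τ, 2τ, 3τ, 4τ, 5τ).
C_trough = C₀ × (r + r² + … + r^5) = C₀ × r(1−r^5)/(1−r)
        = 10.07 × 0.3172 × (1 − 0.003211) / (1 − 0.3172) = 4.663 mg/L

4.7 mg/L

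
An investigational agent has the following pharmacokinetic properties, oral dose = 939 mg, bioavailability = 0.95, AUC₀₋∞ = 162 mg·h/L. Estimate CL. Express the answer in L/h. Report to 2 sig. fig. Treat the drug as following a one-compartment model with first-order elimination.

5.5 L/h

CL = F·Dose / AUC = 0.95 × 939 / 162 = 5.506 L/h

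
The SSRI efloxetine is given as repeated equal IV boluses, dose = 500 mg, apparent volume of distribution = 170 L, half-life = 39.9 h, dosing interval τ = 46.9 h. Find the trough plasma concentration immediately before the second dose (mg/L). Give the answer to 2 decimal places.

C₀ per dose = Dose / Vd = 500 / 170 = 2.941 mg/L
k = ln2 / t½ = 0.693147 / 39.9 = 0.01737 h⁻¹
Fraction remaining after one interval: r = e^(−kτ) = e^(−0.01737 × 46.9) = 0.4428
Before dose 2, 1 dose has been given (aged 1τ).
C_trough = C₀ × r = 2.941 × 0.4428 = 1.302 mg/L

1.30 mg/L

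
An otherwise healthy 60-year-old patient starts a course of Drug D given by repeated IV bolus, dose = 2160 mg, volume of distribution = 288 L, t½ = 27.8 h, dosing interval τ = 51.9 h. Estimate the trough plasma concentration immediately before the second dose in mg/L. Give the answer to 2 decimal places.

C₀ per dose = Dose / Vd = 2160 / 288 = 7.500 mg/L
k = ln2 / t½ = 0.693147 / 27.8 = 0.02493 h⁻¹
Fraction remaining after one interval: r = e^(−kτ) = e^(−0.02493 × 51.9) = 0.2742
Before dose 2, 1 dose has been given (aged 1τ).
C_trough = C₀ × r = 7.500 × 0.2742 = 2.057 mg/L

2.06 mg/L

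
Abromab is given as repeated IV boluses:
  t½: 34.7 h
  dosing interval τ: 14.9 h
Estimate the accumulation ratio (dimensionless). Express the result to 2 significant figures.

k = ln2 / t½ = 0.693147 / 34.7 = 0.01998 h⁻¹
e^(−kτ) = e^(−0.01998 × 14.9) = 0.7425
Accumulation ratio R = 1 / (1 − e^(−kτ)) = 1 / (1 − 0.7425) = 3.883

3.9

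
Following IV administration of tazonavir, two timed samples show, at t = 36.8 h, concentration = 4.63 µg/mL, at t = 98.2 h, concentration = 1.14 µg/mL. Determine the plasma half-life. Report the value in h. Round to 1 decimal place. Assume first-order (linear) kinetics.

k = ln(C₁/C₂) / (t₂ − t₁) = ln(4.63/1.14) / (98.2 − 36.8)
  = 1.402 / 61.40 = 0.02283 h⁻¹
t½ = ln2 / k = 0.693147 / 0.02283 = 30.36 h

30.4 h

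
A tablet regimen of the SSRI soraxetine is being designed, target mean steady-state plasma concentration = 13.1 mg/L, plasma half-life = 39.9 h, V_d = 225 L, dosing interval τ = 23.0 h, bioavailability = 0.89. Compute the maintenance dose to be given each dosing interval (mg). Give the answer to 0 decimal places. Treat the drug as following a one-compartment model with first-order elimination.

k = ln2 / t½ = 0.693147 / 39.9 = 0.01737 h⁻¹
CL = k × Vd = 0.01737 × 225 = 3.908 L/h
At steady state, F × (Dose/τ) = Css × CL.
Dose = Css × CL × τ / F = 13.1 × 3.908 × 23.0 / 0.89 = 1323 mg

1323 mg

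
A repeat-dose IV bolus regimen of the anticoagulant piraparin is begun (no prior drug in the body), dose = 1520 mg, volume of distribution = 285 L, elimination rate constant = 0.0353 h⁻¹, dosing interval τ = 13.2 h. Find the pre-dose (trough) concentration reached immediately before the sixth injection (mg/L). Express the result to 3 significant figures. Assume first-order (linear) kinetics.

8.11 mg/L

C₀ per dose = Dose / Vd = 1520 / 285 = 5.333 mg/L
Fraction remaining after one interval: r = e^(−kτ) = e^(−0.03530 × 13.2) = 0.6275
Before dose 6, 5 doses have been given (aged 1τ, 2τ, 3τ, 4τ, 5τ).
C_trough = C₀ × (r + r² + … + r^5) = C₀ × r(1−r^5)/(1−r)
        = 5.333 × 0.6275 × (1 − 0.09729) / (1 − 0.6275) = 8.110 mg/L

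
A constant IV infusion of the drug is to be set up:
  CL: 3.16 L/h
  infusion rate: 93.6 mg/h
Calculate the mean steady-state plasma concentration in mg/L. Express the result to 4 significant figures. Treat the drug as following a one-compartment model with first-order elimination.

At steady state Css = R₀ / CL = 93.6 / 3.160 = 29.62 mg/L

29.62 mg/L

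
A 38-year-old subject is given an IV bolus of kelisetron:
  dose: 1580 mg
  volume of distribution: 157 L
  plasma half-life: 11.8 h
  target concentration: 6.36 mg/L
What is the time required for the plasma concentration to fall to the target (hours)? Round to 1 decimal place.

7.8 h

C₀ = Dose / Vd = 1580 / 157 = 10.06 mg/L
k = ln2 / t½ = 0.693147 / 11.8 = 0.05874 h⁻¹
t = ln(C₀ / C) / k = ln(10.06 / 6.36) / 0.05874
  = ln(1.582) / 0.05874 = 0.4587 / 0.05874 = 7.809 h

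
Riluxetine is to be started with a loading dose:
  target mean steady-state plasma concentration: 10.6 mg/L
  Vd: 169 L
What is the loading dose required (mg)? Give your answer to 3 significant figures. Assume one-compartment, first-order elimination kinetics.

LD = Css × Vd = 10.6 × 169 = 1791 mg

1790 mg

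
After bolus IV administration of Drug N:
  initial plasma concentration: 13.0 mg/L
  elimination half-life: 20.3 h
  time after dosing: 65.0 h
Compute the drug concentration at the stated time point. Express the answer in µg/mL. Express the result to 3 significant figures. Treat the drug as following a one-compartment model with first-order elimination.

k = ln2 / t½ = 0.693147 / 20.3 = 0.03415 h⁻¹
C = C₀ · e^(−k·t) = 13.00 × e^(−0.03415 × 65.0)
  = 13.00 × 0.1086 = 1.412 mg/L
(1.412 mg/L = 1.412 µg/mL)

1.41 µg/mL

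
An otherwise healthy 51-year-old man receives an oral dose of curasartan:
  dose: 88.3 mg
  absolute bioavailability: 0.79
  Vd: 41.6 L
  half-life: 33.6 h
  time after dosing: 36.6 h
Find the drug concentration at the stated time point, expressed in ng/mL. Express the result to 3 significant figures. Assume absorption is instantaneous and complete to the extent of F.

788 ng/mL

Amount reaching circulation = F × Dose = 0.79 × 88.30 = 69.76 mg
C₀ = F·Dose / Vd = 69.76 / 41.6 = 1.677 mg/L
k = ln2 / t½ = 0.693147 / 33.6 = 0.02063 h⁻¹
C = C₀ · e^(−k·t) = 1.677 × e^(−0.02063 × 36.6)
  = 1.677 × 0.4700 = 0.7882 mg/L
Convert: 0.7882 mg/L × 1000 = 788.2 ng/mL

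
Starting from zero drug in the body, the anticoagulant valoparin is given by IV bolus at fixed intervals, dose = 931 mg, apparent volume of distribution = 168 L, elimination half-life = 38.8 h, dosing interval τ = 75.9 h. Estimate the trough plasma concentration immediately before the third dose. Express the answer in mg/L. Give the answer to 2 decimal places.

1.80 mg/L

C₀ per dose = Dose / Vd = 931 / 168 = 5.542 mg/L
k = ln2 / t½ = 0.693147 / 38.8 = 0.01786 h⁻¹
Fraction remaining after one interval: r = e^(−kτ) = e^(−0.01786 × 75.9) = 0.2578
Before dose 3, 2 doses have been given (aged 1τ, 2τ).
C_trough = C₀ × (r + r²) = 5.542 × (0.2578 + 0.06646) = 1.797 mg/L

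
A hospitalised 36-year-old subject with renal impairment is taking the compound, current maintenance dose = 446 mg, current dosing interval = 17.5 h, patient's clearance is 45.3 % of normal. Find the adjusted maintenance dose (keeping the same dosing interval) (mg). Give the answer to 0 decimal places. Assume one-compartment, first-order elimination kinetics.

To keep the same average steady-state level, dosing rate must scale with clearance.
CL ratio = 45.3 / 100 = 0.4530
New dose (same interval) = 446 × 0.4530 = 202.0 mg

202 mg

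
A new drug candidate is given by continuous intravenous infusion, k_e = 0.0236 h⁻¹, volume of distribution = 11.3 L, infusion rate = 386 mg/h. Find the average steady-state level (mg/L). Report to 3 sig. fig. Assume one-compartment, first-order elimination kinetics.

1450 mg/L

CL = k × Vd = 0.02360 × 11.3 = 0.2667 L/h
At steady state Css = R₀ / CL = 386 / 0.2667 = 1447 mg/L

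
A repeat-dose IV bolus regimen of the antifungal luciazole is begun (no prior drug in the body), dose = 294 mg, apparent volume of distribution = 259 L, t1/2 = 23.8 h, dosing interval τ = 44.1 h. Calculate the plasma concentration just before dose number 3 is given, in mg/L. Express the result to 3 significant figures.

0.401 mg/L

C₀ per dose = Dose / Vd = 294 / 259 = 1.135 mg/L
k = ln2 / t½ = 0.693147 / 23.8 = 0.02912 h⁻¹
Fraction remaining after one interval: r = e^(−kτ) = e^(−0.02912 × 44.1) = 0.2769
Before dose 3, 2 doses have been given (aged 1τ, 2τ).
C_trough = C₀ × (r + r²) = 1.135 × (0.2769 + 0.07667) = 0.4013 mg/L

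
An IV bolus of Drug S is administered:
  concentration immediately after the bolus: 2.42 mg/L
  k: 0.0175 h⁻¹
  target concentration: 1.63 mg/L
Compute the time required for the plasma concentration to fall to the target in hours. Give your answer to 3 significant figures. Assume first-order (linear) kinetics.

22.6 h

t = ln(C₀ / C) / k = ln(2.420 / 1.63) / 0.01750
  = ln(1.485) / 0.01750 = 0.3954 / 0.01750 = 22.59 h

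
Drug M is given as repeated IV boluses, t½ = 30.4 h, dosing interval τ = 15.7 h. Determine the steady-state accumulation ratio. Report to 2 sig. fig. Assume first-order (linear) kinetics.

k = ln2 / t½ = 0.693147 / 30.4 = 0.02280 h⁻¹
e^(−kτ) = e^(−0.02280 × 15.7) = 0.6991
Accumulation ratio R = 1 / (1 − e^(−kτ)) = 1 / (1 − 0.6991) = 3.323

3.3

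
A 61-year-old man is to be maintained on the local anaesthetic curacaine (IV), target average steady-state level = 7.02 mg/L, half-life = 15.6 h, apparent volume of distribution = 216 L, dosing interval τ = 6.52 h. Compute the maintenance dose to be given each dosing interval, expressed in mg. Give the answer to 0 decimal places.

439 mg

k = ln2 / t½ = 0.693147 / 15.6 = 0.04443 h⁻¹
CL = k × Vd = 0.04443 × 216 = 9.597 L/h
At steady state, Dose/τ = Css × CL.
Dose = Css × CL × τ = 7.02 × 9.597 × 6.52 = 439.3 mg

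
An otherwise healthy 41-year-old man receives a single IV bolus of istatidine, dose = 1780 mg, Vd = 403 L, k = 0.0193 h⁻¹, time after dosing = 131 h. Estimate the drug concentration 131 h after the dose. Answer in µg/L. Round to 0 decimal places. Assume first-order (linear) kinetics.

C₀ = Dose / Vd = 1780 / 403 = 4.417 mg/L
C = C₀ · e^(−k·t) = 4.417 × e^(−0.01930 × 131)
  = 4.417 × 0.07979 = 0.3524 mg/L
Convert: 0.3524 mg/L × 1000 = 352.4 µg/L

352 µg/L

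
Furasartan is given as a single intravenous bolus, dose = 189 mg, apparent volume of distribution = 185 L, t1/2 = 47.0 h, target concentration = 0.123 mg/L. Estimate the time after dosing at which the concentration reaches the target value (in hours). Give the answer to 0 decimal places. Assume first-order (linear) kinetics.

C₀ = Dose / Vd = 189.0 / 185 = 1.022 mg/L
k = ln2 / t½ = 0.693147 / 47.0 = 0.01475 h⁻¹
t = ln(C₀ / C) / k = ln(1.022 / 0.123) / 0.01475
  = ln(8.309) / 0.01475 = 2.117 / 0.01475 = 143.5 h

144 h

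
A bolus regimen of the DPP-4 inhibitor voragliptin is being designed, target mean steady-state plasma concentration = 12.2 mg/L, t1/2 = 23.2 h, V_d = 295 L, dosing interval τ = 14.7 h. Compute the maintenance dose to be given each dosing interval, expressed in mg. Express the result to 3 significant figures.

1580 mg

k = ln2 / t½ = 0.693147 / 23.2 = 0.02988 h⁻¹
CL = k × Vd = 0.02988 × 295 = 8.815 L/h
At steady state, Dose/τ = Css × CL.
Dose = Css × CL × τ = 12.2 × 8.815 × 14.7 = 1581 mg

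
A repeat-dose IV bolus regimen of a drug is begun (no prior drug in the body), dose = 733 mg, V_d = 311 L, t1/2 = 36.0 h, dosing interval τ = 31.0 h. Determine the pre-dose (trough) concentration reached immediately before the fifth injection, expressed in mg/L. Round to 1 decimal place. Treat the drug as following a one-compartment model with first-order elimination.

C₀ per dose = Dose / Vd = 733 / 311 = 2.357 mg/L
k = ln2 / t½ = 0.693147 / 36.0 = 0.01925 h⁻¹
Fraction remaining after one interval: r = e^(−kτ) = e^(−0.01925 × 31.0) = 0.5506
Before dose 5, 4 doses have been given (aged 1τ, 2τ, 3τ, 4τ).
C_trough = C₀ × (r + r² + … + r^4) = C₀ × r(1−r^4)/(1−r)
        = 2.357 × 0.5506 × (1 − 0.09191) / (1 − 0.5506) = 2.622 mg/L

2.6 mg/L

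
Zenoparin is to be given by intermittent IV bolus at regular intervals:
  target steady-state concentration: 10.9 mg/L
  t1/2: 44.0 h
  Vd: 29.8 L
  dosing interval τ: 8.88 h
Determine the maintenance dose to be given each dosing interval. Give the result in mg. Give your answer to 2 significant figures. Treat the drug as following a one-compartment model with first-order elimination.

k = ln2 / t½ = 0.693147 / 44.0 = 0.01575 h⁻¹
CL = k × Vd = 0.01575 × 29.8 = 0.4694 L/h
At steady state, Dose/τ = Css × CL.
Dose = Css × CL × τ = 10.9 × 0.4694 × 8.88 = 45.43 mg

45 mg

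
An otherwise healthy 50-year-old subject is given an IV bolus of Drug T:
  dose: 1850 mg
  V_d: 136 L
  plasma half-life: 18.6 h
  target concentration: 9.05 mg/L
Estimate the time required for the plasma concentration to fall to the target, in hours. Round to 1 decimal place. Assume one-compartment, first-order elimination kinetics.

C₀ = Dose / Vd = 1850 / 136 = 13.60 mg/L
k = ln2 / t½ = 0.693147 / 18.6 = 0.03727 h⁻¹
t = ln(C₀ / C) / k = ln(13.60 / 9.05) / 0.03727
  = ln(1.503) / 0.03727 = 0.4075 / 0.03727 = 10.93 h

10.9 h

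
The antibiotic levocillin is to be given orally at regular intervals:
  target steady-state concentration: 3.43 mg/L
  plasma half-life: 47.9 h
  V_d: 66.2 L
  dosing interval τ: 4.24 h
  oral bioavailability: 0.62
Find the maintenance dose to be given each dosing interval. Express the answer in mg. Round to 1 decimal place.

22.5 mg

k = ln2 / t½ = 0.693147 / 47.9 = 0.01447 h⁻¹
CL = k × Vd = 0.01447 × 66.2 = 0.9579 L/h
At steady state, F × (Dose/τ) = Css × CL.
Dose = Css × CL × τ / F = 3.43 × 0.9579 × 4.24 / 0.62 = 22.47 mg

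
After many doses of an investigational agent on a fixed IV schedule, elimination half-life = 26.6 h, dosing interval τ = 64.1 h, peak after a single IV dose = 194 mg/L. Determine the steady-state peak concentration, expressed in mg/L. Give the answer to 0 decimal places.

k = ln2 / t½ = 0.693147 / 26.6 = 0.02606 h⁻¹
e^(−kτ) = e^(−0.02606 × 64.1) = 0.1882
Accumulation ratio R = 1 / (1 − e^(−kτ)) = 1 / (1 − 0.1882) = 1.232
Steady-state peak = C₀ × R = 194 × 1.232 = 239.0 mg/L

239 mg/L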